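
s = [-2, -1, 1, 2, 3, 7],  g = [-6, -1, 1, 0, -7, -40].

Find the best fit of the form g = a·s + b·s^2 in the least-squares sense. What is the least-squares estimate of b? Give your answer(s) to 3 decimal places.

b = -0.965

Compute the Gram sums: Σs·s = 68, Σs·s^2 = 370, Σs^2·s^2 = 2516.
Right-hand side: Σs·g = -287, Σs^2·g = -2047.
Eliminating b: 2516·(row 1) − 370·(row 2) gives 34188·a = 2516·(-287) − 370·(-2047) = 35298, so a = 159/154.
Then b = ((-2047) − 370·(159/154))/2516 = -5501/5698.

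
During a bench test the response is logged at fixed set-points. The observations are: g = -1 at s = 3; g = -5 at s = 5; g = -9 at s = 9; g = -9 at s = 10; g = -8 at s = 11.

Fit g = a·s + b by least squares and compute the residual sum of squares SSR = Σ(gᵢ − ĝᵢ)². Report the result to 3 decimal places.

Sums needed: Σs·s = 336, Σs = 38, Σ1 = 5.
Moment sums: Σs·g = -287, Σg = -32.
So AᵀA·[a, b]ᵀ = Aᵀg: [[336, 38]; [38, 5]]·[a, b]ᵀ = [-287, -32]ᵀ.
Δ = 336·5 − 38² = 236.
a = ((-287)·5 − 38·(-32))/236 = -219/236; b = (336·(-32) − 38·(-287))/236 = 77/118.
Residuals: 267/236, -239/236, -307/236, -22/59, 367/236; SSR = 1547/236.

SSR = 6.555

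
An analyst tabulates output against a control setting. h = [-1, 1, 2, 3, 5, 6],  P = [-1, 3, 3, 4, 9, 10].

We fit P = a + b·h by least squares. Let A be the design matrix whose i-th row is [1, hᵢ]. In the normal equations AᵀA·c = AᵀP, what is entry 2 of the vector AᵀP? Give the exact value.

127

Entry 2 ↔ basis h, so (AᵀP)_{2} = Σᵢ (h)·Pᵢ = (-1)·(-1) + (1)·(3) + (2)·(3) + (3)·(4) + (5)·(9) + (6)·(10) = 127.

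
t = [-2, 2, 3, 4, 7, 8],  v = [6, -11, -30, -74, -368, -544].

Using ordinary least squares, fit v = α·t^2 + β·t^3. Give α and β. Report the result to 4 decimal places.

α = -0.5794, β = -0.9902

From the data, Σt^2·t^2 = 6866, Σt^2·t^3 = 50842, Σt^3·t^3 = 384746.
And Σt^2·v = -54322, Σt^3·v = -410434.
det = 6866·384746 − 50842² = 56757072.
α = ((-54322)·384746 − 50842·(-410434))/56757072 = -2055424/3547317; β = (6866·(-410434) − 50842·(-54322))/56757072 = -3512545/3547317.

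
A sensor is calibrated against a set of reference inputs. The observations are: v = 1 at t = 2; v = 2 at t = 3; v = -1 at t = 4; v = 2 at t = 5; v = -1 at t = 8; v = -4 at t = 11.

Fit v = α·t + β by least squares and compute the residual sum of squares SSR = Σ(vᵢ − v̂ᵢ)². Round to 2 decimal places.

Setting ∂/∂α … = 0 gives: 239·α + 33·β = -38;  33·α + 6·β = -1.
Δ = 239·6 − 33² = 345.
α = ((-38)·6 − 33·(-1))/345 = -13/23; β = (239·(-1) − 33·(-38))/345 = 203/69.
Residuals: -56/69, 52/69, -116/69, 130/69, 40/69, -50/69; SSR = 584/69.

SSR = 8.46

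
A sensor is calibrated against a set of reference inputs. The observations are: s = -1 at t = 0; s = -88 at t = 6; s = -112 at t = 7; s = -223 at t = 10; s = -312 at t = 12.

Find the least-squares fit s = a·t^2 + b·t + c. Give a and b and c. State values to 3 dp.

a = -1.953, b = -2.525, c = -1.007

From the data, Σt^2·t^2 = 34433, Σt^2·t = 3287, Σt^2 = 329, Σt·t = 329, Σt = 35, Σ1 = 5.
And Σt^2·s = -75884, Σt·s = -7286, Σs = -736.
MᵀM·[a, b, c]ᵀ = Mᵀs becomes [[34433, 3287, 329]; [3287, 329, 35]; [329, 35, 5]]·[a, b, c]ᵀ = [-75884, -7286, -736]ᵀ.
Row-reducing yields a = -7166/3669, b = -6177/2446, c = -7391/7338.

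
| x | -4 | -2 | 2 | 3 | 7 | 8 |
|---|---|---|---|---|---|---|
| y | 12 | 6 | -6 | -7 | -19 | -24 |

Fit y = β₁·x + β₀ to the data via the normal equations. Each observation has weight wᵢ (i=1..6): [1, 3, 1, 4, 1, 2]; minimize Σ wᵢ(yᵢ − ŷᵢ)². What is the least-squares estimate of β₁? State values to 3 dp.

Compute the Gram sums: Σwᵢ·x·x = 245, Σwᵢ·x = 27, Σwᵢ·1 = 12.
Right-hand side: Σwᵢ·x·y = -697, Σwᵢ·y = -71.
Normal equations: [[245, 27]; [27, 12]]·[β₁, β₀]ᵀ = [-697, -71]ᵀ.
Eliminating β₀: 12·(row 1) − 27·(row 2) gives 2211·β₁ = 12·(-697) − 27·(-71) = -6447, so β₁ = -2149/737.
Then β₀ = ((-71) − 27·(-2149/737))/12 = 1424/2211.

β₁ = -2.916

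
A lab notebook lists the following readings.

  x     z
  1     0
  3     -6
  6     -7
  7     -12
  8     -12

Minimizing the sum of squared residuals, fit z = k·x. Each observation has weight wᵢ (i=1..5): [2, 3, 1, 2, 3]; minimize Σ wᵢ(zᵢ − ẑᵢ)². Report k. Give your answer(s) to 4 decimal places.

k = -1.5549

Forming AᵀWA = [[355]] and AᵀWz = [-552]ᵀ gives AᵀWA·[k]ᵀ = AᵀWz.
Hence k = -552 / 355 ≈ -1.55493.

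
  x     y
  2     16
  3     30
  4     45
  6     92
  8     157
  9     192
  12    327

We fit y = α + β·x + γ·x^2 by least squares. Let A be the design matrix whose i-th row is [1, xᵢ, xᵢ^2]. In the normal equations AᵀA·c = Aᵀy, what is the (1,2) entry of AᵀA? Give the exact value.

44

Row 1 ↔ basis 1, column 2 ↔ basis x, so (AᵀA)_{1,2} = Σᵢ x = (1)·(2) + (1)·(3) + (1)·(4) + (1)·(6) + (1)·(8) + (1)·(9) + (1)·(12) = 44.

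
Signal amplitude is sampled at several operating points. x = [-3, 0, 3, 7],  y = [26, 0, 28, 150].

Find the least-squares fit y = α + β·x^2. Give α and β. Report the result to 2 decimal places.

The normal system AᵀA·[α, β]ᵀ = Aᵀy is [[4, 67]; [67, 2563]]·[α, β]ᵀ = [204, 7836]ᵀ.
det = 4·2563 − 67² = 5763.
α = (204·2563 − 67·7836)/5763 = -720/1921; β = (4·7836 − 67·204)/5763 = 5892/1921.

α = -0.37, β = 3.07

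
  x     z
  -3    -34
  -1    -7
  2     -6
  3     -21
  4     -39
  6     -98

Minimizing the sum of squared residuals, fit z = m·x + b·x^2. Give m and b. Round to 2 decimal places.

m = 2.39, b = -3.10

The normal equations are: 75·m + 287·b = -710;  287·m + 1731·b = -4678.
det = 75·1731 − 287² = 47456.
m = ((-710)·1731 − 287·(-4678))/47456 = 14197/5932; b = (75·(-4678) − 287·(-710))/47456 = -18385/5932.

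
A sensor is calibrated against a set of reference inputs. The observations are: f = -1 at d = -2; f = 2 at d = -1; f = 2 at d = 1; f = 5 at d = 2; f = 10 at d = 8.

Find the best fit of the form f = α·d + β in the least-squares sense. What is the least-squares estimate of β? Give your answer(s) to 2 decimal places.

β = 1.95

From the data, Σd·d = 74, Σd = 8, Σ1 = 5.
Right-hand side: Σd·f = 92, Σf = 18.
Eliminating β: 5·(row 1) − 8·(row 2) gives 306·α = 5·92 − 8·18 = 316, so α = 158/153.
Then β = (18 − 8·(158/153))/5 = 298/153.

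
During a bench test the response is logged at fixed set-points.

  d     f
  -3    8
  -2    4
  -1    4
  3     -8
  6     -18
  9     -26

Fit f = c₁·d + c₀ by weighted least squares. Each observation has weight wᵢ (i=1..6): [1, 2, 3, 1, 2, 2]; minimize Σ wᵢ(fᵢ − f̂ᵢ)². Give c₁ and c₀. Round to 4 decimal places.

c₁ = -2.8748, c₀ = -0.1709

Entries of MᵀWM: Σwᵢ·d·d = 263, Σwᵢ·d = 23, Σwᵢ·1 = 11.
For MᵀWf: Σwᵢ·d·f = -760, Σwᵢ·f = -68.
So MᵀWM·[c₁, c₀]ᵀ = MᵀWf: [[263, 23]; [23, 11]]·[c₁, c₀]ᵀ = [-760, -68]ᵀ.
det = 263·11 − 23² = 2364.
c₁ = ((-760)·11 − 23·(-68))/2364 = -1699/591; c₀ = (263·(-68) − 23·(-760))/2364 = -101/591.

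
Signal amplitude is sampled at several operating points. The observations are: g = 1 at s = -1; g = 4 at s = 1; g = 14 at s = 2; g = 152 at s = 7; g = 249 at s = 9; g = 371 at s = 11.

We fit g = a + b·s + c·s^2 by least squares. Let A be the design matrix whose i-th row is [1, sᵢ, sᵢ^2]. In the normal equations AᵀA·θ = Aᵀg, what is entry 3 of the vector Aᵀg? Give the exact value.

72569

Entry 3 ↔ basis s^2, so (Aᵀg)_{3} = Σᵢ (s^2)·gᵢ = (1)·(1) + (1)·(4) + (4)·(14) + (49)·(152) + (81)·(249) + (121)·(371) = 72569.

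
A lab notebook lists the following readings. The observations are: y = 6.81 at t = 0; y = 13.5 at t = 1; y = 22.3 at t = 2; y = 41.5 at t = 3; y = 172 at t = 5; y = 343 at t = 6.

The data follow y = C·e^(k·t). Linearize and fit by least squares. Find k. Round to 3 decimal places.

Taking logs, ln y = k·t + ln C, so regress ln y on t.
XᵀX = [[75.0000, 17.0000]; [17.0000, 6]], rhs = [80.7528, 22.3366]ᵀ  (here Σt = 17.0000, Σ(t)² = 75.0000, Σln y = 22.3366, Σt·ln y = 80.7528).
Slope k = (n·Σt·ln y − Σt·Σln y)/(n·Σ(t)² − (Σt)²) = (6·80.7528 − 17.0000·22.3366)/161.0000 = 0.65090; ln C = (Σln y − k·Σt)/n = 1.87855.

k = 0.651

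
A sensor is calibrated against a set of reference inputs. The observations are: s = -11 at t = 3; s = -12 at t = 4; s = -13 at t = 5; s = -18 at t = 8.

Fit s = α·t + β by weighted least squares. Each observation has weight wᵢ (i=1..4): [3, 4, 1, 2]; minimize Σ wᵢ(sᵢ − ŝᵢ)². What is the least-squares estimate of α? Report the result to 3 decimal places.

α = -1.420

Sums needed: Σwᵢ·t·t = 244, Σwᵢ·t = 46, Σwᵢ·1 = 10.
And Σwᵢ·t·s = -644, Σwᵢ·s = -130.
AᵀWA·[α, β]ᵀ = AᵀWs becomes [[244, 46]; [46, 10]]·[α, β]ᵀ = [-644, -130]ᵀ.
Eliminating β: 10·(row 1) − 46·(row 2) gives 324·α = 10·(-644) − 46·(-130) = -460, so α = -115/81.
Then β = ((-130) − 46·(-115/81))/10 = -524/81.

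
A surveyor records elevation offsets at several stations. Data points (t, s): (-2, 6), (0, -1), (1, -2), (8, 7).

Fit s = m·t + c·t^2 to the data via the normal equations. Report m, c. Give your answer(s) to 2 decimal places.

m = -2.25, c = 0.39

Compute the Gram sums: Σt·t = 69, Σt·t^2 = 505, Σt^2·t^2 = 4113.
Moment sums: Σt·s = 42, Σt^2·s = 470.
det = 69·4113 − 505² = 28772.
m = (42·4113 − 505·470)/28772 = -16151/7193; c = (69·470 − 505·42)/28772 = 2805/7193.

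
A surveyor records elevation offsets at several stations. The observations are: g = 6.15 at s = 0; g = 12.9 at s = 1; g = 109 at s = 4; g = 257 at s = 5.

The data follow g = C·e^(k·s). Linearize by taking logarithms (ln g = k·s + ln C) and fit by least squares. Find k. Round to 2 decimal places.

k = 0.74

Taking logs, ln g = k·s + ln C, so regress ln g on s.
Σs = 10.0000, Σ(s)² = 42.0000, Σln g = 14.6141, Σs·ln g = 49.0680.
Equations: 42.0000·k + 10.0000·ln C = 49.0680;  10.0000·k + 4·ln C = 14.6141.
Solving (det = 68.0000): k = 0.73722, ln C = 1.81048.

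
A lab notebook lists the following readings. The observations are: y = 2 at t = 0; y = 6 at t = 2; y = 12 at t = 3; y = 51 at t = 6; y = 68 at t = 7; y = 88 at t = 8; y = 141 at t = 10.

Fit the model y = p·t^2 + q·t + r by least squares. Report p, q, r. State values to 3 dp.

Normal-equation sums: Σt^2·t^2 = 17890, Σt^2·t = 2106, Σt^2 = 262, Σt·t = 262, Σt = 36, Σ1 = 7.
Moment sums: Σt^2·y = 25032, Σt·y = 2944, Σy = 368.
Normal equations: [[17890, 2106, 262]; [2106, 262, 36]; [262, 36, 7]]·[p, q, r]ᵀ = [25032, 2944, 368]ᵀ.
Solving the 3×3 system (Gaussian elimination) gives p = 29617/20064, q = -5945/6688, r = 1727/912.

p = 1.476, q = -0.889, r = 1.894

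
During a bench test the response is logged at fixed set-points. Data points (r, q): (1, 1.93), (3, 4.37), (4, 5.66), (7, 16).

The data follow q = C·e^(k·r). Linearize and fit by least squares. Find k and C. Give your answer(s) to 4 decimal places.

k = 0.3483, C = 1.4241

Taking logs, ln q = k·r + ln C, so regress ln q on r.
Σr = 15.0000, Σ(r)² = 75.0000, Σln q = 6.6383, Σr·ln q = 31.4236.
Normal system: [[75.0000, 15.0000]; [15.0000, 4]]·[k, ln C]ᵀ = [31.4236, 6.6383]ᵀ.
Δ = 75.0000·4 − (15.0000)² = 75.0000; k = (31.4236·4 − 15.0000·6.6383)/75.0000 = 0.34827, ln C = (75.0000·6.6383 − 15.0000·31.4236)/75.0000 = 0.35357, so C = exp(0.35357) = 1.42414.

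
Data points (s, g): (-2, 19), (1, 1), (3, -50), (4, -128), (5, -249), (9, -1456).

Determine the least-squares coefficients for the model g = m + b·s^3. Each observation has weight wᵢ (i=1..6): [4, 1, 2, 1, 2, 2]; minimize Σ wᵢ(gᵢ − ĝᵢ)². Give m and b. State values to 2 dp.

m = 2.61, b = -2.00

Normal-equation sums: Σwᵢ·1 = 12, Σwᵢ·s^3 = 1795, Σwᵢ·s^3·s^3 = 1099943.
For MᵀWg: Σwᵢ·g = -3561, Σwᵢ·s^3·g = -2196597.
Normal equations: [[12, 1795]; [1795, 1099943]]·[m, b]ᵀ = [-3561, -2196597]ᵀ.
Δ = 12·1099943 − 1795² = 9977291.
m = ((-3561)·1099943 − 1795·(-2196597))/9977291 = 25994592/9977291; b = (12·(-2196597) − 1795·(-3561))/9977291 = -19967169/9977291.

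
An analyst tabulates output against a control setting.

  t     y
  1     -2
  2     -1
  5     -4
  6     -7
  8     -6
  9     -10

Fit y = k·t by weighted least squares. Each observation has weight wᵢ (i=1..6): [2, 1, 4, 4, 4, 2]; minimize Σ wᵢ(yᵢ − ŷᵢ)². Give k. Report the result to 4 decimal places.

k = -0.9371

Forming MᵀWM = [[668]] and MᵀWy = [-626]ᵀ gives MᵀWM·[k]ᵀ = MᵀWy.
Hence k = -626 / 668 ≈ -0.937126.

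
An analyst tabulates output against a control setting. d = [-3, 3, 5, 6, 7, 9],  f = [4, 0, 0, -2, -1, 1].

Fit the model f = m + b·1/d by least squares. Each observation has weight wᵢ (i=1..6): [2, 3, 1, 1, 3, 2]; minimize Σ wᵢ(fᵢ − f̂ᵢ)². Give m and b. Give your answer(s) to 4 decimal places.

m = 1.1781, b = -6.7646

Entries of AᵀWA: Σwᵢ·1 = 12, Σwᵢ·1/d = 851/630, Σwᵢ·1/d·1/d = 281501/396900.
Moment sums: Σwᵢ·f = 5, Σwᵢ·1/d·f = -202/63.
AᵀWA·[m, b]ᵀ = AᵀWf becomes [[12, 851/630]; [851/630, 281501/396900]]·[m, b]ᵀ = [5, -202/63]ᵀ.
Δ = 12·(281501/396900) − (851/630)² = 2653811/396900.
m = (5·(281501/396900) − (851/630)·(-202/63))/(2653811/396900) = 3126525/2653811; b = (12·(-202/63) − (851/630)·5)/(2653811/396900) = -17951850/2653811.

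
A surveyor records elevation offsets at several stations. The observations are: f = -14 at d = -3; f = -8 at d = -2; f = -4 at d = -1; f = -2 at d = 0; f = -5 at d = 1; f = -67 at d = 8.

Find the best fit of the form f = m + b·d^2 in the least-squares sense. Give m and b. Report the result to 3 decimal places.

m = -3.569, b = -0.995

The normal equations are: 6·m + 79·b = -100;  79·m + 4195·b = -4455.
Δ = 6·4195 − 79² = 18929.
m = ((-100)·4195 − 79·(-4455))/18929 = -67555/18929; b = (6·(-4455) − 79·(-100))/18929 = -18830/18929.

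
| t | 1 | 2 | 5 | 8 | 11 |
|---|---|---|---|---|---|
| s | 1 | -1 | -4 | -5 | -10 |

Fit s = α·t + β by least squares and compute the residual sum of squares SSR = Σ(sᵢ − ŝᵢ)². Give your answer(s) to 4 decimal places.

SSR = 3.1908

Sums needed: Σt·t = 215, Σt = 27, Σ1 = 5.
Right-hand side: Σt·s = -171, Σs = -19.
Normal equations: [[215, 27]; [27, 5]]·[α, β]ᵀ = [-171, -19]ᵀ.
Eliminating β: 5·(row 1) − 27·(row 2) gives 346·α = 5·(-171) − 27·(-19) = -342, so α = -171/173.
Then β = ((-19) − 27·(-171/173))/5 = 266/173.
Residuals: 78/173, -97/173, -103/173, 237/173, -115/173; SSR = 552/173.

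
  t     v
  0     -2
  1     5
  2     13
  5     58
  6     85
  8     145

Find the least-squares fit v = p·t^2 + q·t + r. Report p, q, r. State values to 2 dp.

Entries of MᵀM: Σt^2·t^2 = 6034, Σt^2·t = 862, Σt^2 = 130, Σt·t = 130, Σt = 22, Σ1 = 6.
Right-hand side: Σt^2·v = 13847, Σt·v = 1991, Σv = 304.
Normal equations: [[6034, 862, 130]; [862, 130, 22]; [130, 22, 6]]·[p, q, r]ᵀ = [13847, 1991, 304]ᵀ.
Inverting the 3×3 Gram matrix, [p, q, r]ᵀ = [1281/640, 1363/640, -163/320]ᵀ.

p = 2.00, q = 2.13, r = -0.51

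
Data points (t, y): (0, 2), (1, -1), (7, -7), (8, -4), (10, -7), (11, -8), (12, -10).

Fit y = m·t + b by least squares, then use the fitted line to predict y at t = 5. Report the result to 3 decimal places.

ŷ = -3.309

Compute the Gram sums: Σt·t = 479, Σt = 49, Σ1 = 7.
For Xᵀy: Σt·y = -360, Σy = -35.
XᵀX·[m, b]ᵀ = Xᵀy becomes [[479, 49]; [49, 7]]·[m, b]ᵀ = [-360, -35]ᵀ.
Eliminating b: 7·(row 1) − 49·(row 2) gives 952·m = 7·(-360) − 49·(-35) = -805, so m = -115/136.
Then b = ((-35) − 49·(-115/136))/7 = 125/136.
At t = 5: ŷ = (-115/136)·(5) + (125/136)·(1) = -225/68.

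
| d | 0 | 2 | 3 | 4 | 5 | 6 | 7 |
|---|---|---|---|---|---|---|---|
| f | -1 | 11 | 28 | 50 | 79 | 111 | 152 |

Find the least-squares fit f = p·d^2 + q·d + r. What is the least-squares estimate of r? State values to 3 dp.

r = -1.388

Entries of MᵀM: Σd^2·d^2 = 4675, Σd^2·d = 783, Σd^2 = 139, Σd·d = 139, Σd = 27, Σ1 = 7.
Moment sums: Σd^2·f = 14515, Σd·f = 2431, Σf = 430.
Normal equations: [[4675, 783, 139]; [783, 139, 27]; [139, 27, 7]]·[p, q, r]ᵀ = [14515, 2431, 430]ᵀ.
Row-reducing yields p = 10291/3388, q = 2197/3388, r = -168/121.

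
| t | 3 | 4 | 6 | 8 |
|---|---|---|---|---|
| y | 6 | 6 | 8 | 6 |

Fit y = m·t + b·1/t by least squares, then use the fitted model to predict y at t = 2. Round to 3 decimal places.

With design matrix A, AᵀA = [[125, 4]; [4, 125/576]] and Aᵀy = [138, 67/12]ᵀ.
Eliminating b: (125/576)·(row 1) − 4·(row 2) gives (6409/576)·m = (125/576)·138 − 4·(67/12) = 731/96, so m = 258/377.
Then b = ((67/12) − 4·(258/377))/(125/576) = 4944/377.
At t = 2: ŷ = (258/377)·(2) + (4944/377)·(1/2) = 2988/377.

ŷ = 7.926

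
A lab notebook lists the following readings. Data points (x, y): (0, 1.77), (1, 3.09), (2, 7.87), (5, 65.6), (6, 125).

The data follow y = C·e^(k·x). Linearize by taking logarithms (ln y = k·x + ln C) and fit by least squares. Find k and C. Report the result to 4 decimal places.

Let Y = ln y. Fitting Y = k·x + ln C by least squares:
Σx = 14.0000, Σ(x)² = 66.0000, Σln y = 12.7741, Σx·ln y = 55.1420.
Equations: 66.0000·k + 14.0000·ln C = 55.1420;  14.0000·k + 5·ln C = 12.7741.
Δ = 66.0000·5 − (14.0000)² = 134.0000; k = (55.1420·5 − 14.0000·12.7741)/134.0000 = 0.72293, ln C = (66.0000·12.7741 − 14.0000·55.1420)/134.0000 = 0.53061, so C = exp(0.53061) = 1.69997.

k = 0.7229, C = 1.7000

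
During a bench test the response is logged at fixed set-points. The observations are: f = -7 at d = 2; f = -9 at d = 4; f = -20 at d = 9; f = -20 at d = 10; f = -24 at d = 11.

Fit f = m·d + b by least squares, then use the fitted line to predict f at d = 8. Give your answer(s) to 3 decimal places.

The normal equations are: 322·m + 36·b = -694;  36·m + 5·b = -80.
(Σd·d = 322, Σd = 36, Σ1 = 5, Σd·f = -694, Σf = -80.)
det = 322·5 − 36² = 314.
m = ((-694)·5 − 36·(-80))/314 = -295/157; b = (322·(-80) − 36·(-694))/314 = -388/157.
At d = 8: f̂ = (-295/157)·(8) + (-388/157)·(1) = -2748/157.

f̂ = -17.503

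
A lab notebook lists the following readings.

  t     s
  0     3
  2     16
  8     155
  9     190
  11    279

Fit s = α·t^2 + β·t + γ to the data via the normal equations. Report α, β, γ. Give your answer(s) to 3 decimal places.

From the data, Σt^2·t^2 = 25314, Σt^2·t = 2580, Σt^2 = 270, Σt·t = 270, Σt = 30, Σ1 = 5.
And Σt^2·s = 59133, Σt·s = 6051, Σs = 643.
AᵀA·[α, β, γ]ᵀ = Aᵀs becomes [[25314, 2580, 270]; [2580, 270, 30]; [270, 30, 5]]·[α, β, γ]ᵀ = [59133, 6051, 643]ᵀ.
Solving the 3×3 system (Gaussian elimination) gives α = 1019/494, β = 5839/2470, γ = 3739/1235.

α = 2.063, β = 2.364, γ = 3.028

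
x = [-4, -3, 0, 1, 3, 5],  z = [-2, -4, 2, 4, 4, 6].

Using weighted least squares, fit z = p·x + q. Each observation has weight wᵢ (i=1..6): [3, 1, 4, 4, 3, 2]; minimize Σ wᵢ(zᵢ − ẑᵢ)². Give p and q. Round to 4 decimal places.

p = 0.9693, q = 1.7791

Forming MᵀWM = [[138, 8]; [8, 17]] and MᵀWz = [148, 38]ᵀ gives MᵀWM·[p, q]ᵀ = MᵀWz.
Determinant 138·17 − 8² = 2282.
p = (148·17 − 8·38)/2282 = 158/163; q = (138·38 − 8·148)/2282 = 290/163.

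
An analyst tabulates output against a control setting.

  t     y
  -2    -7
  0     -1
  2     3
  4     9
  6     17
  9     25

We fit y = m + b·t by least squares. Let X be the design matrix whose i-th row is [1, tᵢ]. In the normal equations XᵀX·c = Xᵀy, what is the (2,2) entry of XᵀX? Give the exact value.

Row 2 ↔ basis t, column 2 ↔ basis t, so (XᵀX)_{2,2} = Σᵢ (t)·(t) = (-2)·(-2) + (0)·(0) + (2)·(2) + (4)·(4) + (6)·(6) + (9)·(9) = 141.

141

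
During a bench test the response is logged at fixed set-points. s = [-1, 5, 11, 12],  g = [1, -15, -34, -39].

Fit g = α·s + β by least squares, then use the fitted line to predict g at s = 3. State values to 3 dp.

ĝ = -10.345

Compute the Gram sums: Σs·s = 291, Σs = 27, Σ1 = 4.
Right-hand side: Σs·g = -918, Σg = -87.
Normal equations: [[291, 27]; [27, 4]]·[α, β]ᵀ = [-918, -87]ᵀ.
det = 291·4 − 27² = 435.
α = ((-918)·4 − 27·(-87))/435 = -441/145; β = (291·(-87) − 27·(-918))/435 = -177/145.
At s = 3: ĝ = (-441/145)·(3) + (-177/145)·(1) = -300/29.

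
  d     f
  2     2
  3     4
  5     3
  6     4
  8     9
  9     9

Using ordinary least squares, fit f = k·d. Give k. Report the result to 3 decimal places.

k = 0.950

The normal system MᵀM·[k]ᵀ = Mᵀf is [[219]]·[k]ᵀ = [208]ᵀ.
k = 208/219 = 0.949772.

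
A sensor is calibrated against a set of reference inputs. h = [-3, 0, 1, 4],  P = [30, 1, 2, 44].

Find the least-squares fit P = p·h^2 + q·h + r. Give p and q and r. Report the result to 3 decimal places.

p = 2.958, q = -0.978, r = 0.510

Forming MᵀM = [[338, 38, 26]; [38, 26, 2]; [26, 2, 4]] and MᵀP = [976, 88, 77]ᵀ gives MᵀM·[p, q, r]ᵀ = MᵀP.
Solving the 3×3 system (Gaussian elimination) gives p = 71/24, q = -587/600, r = 51/100.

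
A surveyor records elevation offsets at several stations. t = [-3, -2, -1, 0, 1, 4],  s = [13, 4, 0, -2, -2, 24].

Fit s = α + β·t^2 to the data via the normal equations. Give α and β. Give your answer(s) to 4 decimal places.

α = -2.4209, β = 1.6621

Normal-equation sums: Σ1 = 6, Σt^2 = 31, Σt^2·t^2 = 355.
Moment sums: Σs = 37, Σt^2·s = 515.
Normal equations: [[6, 31]; [31, 355]]·[α, β]ᵀ = [37, 515]ᵀ.
Determinant 6·355 − 31² = 1169.
α = (37·355 − 31·515)/1169 = -2830/1169; β = (6·515 − 31·37)/1169 = 1943/1169.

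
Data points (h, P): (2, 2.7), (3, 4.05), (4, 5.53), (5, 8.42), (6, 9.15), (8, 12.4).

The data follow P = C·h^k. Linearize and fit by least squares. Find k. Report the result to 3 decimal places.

k = 1.134

With ln Pᵢ as the transformed response and ln hᵢ as the regressor:
Σln h = 8.6587, Σ(ln h)² = 13.7340, Σln P = 10.9642, Σln h·ln P = 17.2269.
Equations: 13.7340·k + 8.6587·ln C = 17.2269;  8.6587·k + 6·ln C = 10.9642.
Slope k = (n·Σln h·ln P − Σln h·Σln P)/(n·Σ(ln h)² − (Σln h)²) = (6·17.2269 − 8.6587·10.9642)/7.4309 = 1.13389; ln C = (Σln P − k·Σln h)/n = 0.19104.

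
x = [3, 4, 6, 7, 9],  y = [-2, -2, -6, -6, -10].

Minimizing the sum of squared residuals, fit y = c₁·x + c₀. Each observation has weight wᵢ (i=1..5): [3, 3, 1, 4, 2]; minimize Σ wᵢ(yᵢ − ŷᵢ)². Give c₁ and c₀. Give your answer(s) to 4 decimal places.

c₁ = -1.3177, c₀ = 2.6302

The normal equations are: 469·c₁ + 73·c₀ = -426;  73·c₁ + 13·c₀ = -62.
det = 469·13 − 73² = 768.
c₁ = ((-426)·13 − 73·(-62))/768 = -253/192; c₀ = (469·(-62) − 73·(-426))/768 = 505/192.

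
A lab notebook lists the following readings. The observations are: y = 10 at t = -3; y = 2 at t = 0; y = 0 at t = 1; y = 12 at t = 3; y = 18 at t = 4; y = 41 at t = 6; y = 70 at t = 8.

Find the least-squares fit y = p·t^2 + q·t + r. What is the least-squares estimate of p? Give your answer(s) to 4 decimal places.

From the data, Σt^2·t^2 = 5811, Σt^2·t = 793, Σt^2 = 135, Σt·t = 135, Σt = 19, Σ1 = 7.
Moment sums: Σt^2·y = 6442, Σt·y = 884, Σy = 153.
Solving the 3×3 system (Gaussian elimination) gives p = 319665/299698, q = 49297/299698, r = 125884/149849.

p = 1.0666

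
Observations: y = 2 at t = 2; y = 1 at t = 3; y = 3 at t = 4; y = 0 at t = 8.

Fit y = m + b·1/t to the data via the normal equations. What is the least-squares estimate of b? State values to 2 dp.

b = 3.65

Entries of AᵀA: Σ1 = 4, Σ1/t = 29/24, Σ1/t·1/t = 253/576.
Moment sums: Σy = 6, Σ1/t·y = 25/12.
AᵀA·[m, b]ᵀ = Aᵀy becomes [[4, 29/24]; [29/24, 253/576]]·[m, b]ᵀ = [6, 25/12]ᵀ.
det = 4·(253/576) − (29/24)² = 19/64.
m = (6·(253/576) − (29/24)·(25/12))/(19/64) = 68/171; b = (4·(25/12) − (29/24)·6)/(19/64) = 208/57.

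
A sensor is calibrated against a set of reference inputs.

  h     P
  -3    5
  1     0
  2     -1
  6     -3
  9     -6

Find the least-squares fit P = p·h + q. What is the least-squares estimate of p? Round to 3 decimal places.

The normal system MᵀM·[p, q]ᵀ = MᵀP is [[131, 15]; [15, 5]]·[p, q]ᵀ = [-89, -5]ᵀ.
Eliminating q: 5·(row 1) − 15·(row 2) gives 430·p = 5·(-89) − 15·(-5) = -370, so p = -37/43.
Then q = ((-5) − 15·(-37/43))/5 = 68/43.

p = -0.860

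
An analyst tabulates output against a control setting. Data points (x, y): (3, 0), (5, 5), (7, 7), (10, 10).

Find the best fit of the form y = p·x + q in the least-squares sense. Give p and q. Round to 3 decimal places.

Sums needed: Σx·x = 183, Σx = 25, Σ1 = 4.
Moment sums: Σx·y = 174, Σy = 22.
MᵀM·[p, q]ᵀ = Mᵀy becomes [[183, 25]; [25, 4]]·[p, q]ᵀ = [174, 22]ᵀ.
Determinant 183·4 − 25² = 107.
p = (174·4 − 25·22)/107 = 146/107; q = (183·22 − 25·174)/107 = -324/107.

p = 1.364, q = -3.028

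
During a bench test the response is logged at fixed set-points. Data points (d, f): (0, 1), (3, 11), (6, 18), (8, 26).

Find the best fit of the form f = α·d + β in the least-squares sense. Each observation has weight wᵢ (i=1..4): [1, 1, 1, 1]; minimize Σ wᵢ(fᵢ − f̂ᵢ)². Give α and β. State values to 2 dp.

α = 3.02, β = 1.16

Forming MᵀWM = [[109, 17]; [17, 4]] and MᵀWf = [349, 56]ᵀ gives MᵀWM·[α, β]ᵀ = MᵀWf.
det = 109·4 − 17² = 147.
α = (349·4 − 17·56)/147 = 148/49; β = (109·56 − 17·349)/147 = 57/49.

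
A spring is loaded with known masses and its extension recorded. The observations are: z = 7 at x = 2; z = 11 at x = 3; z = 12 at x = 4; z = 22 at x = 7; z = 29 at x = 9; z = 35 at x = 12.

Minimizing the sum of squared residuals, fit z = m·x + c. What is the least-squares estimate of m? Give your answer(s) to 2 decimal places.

m = 2.87

Sums needed: Σx·x = 303, Σx = 37, Σ1 = 6.
Moment sums: Σx·z = 930, Σz = 116.
det = 303·6 − 37² = 449.
m = (930·6 − 37·116)/449 = 1288/449; c = (303·116 − 37·930)/449 = 738/449.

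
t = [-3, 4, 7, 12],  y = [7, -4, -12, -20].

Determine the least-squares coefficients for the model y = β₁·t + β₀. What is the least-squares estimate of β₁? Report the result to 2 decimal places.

From the data, Σt·t = 218, Σt = 20, Σ1 = 4.
Moment sums: Σt·y = -361, Σy = -29.
Eliminating β₀: 4·(row 1) − 20·(row 2) gives 472·β₁ = 4·(-361) − 20·(-29) = -864, so β₁ = -108/59.
Then β₀ = ((-29) − 20·(-108/59))/4 = 449/236.

β₁ = -1.83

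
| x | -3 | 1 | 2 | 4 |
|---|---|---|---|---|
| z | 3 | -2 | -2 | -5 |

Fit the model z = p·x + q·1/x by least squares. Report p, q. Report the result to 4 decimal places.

p = -1.0793, q = -0.6552

Entries of AᵀA: Σx·x = 30, Σx·1/x = 4, Σ1/x·1/x = 205/144.
And Σx·z = -35, Σ1/x·z = -21/4.
Normal equations: [[30, 4]; [4, 205/144]]·[p, q]ᵀ = [-35, -21/4]ᵀ.
Eliminating q: (205/144)·(row 1) − 4·(row 2) gives (641/24)·p = (205/144)·(-35) − 4·(-21/4) = -4151/144, so p = -4151/3846.
Then q = ((-21/4) − 4·(-4151/3846))/(205/144) = -420/641.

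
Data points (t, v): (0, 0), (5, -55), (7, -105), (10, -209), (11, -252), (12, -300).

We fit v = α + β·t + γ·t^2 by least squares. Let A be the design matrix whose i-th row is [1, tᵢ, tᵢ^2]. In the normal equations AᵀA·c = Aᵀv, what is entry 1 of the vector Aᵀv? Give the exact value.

Entry 1 ↔ basis 1, so (Aᵀv)_{1} = Σᵢ vᵢ = (1)·(0) + (1)·(-55) + (1)·(-105) + (1)·(-209) + (1)·(-252) + (1)·(-300) = -921.

-921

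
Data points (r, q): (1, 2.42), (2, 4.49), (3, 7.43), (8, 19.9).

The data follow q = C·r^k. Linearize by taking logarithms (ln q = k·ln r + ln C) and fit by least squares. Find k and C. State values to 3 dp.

With ln qᵢ as the transformed response and ln rᵢ as the regressor:
Σln r = 3.8712, Σ(ln r)² = 6.0115, Σln q = 7.3819, Σln r·ln q = 9.4633.
Normal system: [[6.0115, 3.8712]; [3.8712, 4]]·[k, ln C]ᵀ = [9.4633, 7.3819]ᵀ.
Solving (det = 9.0597): k = 1.02394, ln C = 0.85450, so C = exp(0.85450) = 2.35019.

k = 1.024, C = 2.350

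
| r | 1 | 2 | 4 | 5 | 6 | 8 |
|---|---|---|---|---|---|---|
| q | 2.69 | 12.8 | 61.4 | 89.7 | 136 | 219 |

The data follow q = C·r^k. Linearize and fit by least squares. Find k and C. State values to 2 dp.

Taking logs, ln q = k·ln r + ln C, so regress ln q on ln r.
Σln r = 7.5601, Σ(ln r)² = 12.5270, Σln q = 22.4546, Σln r·ln q = 34.7204.
Equations: 12.5270·k + 7.5601·ln C = 34.7204;  7.5601·k + 6·ln C = 22.4546.
Δ = 12.5270·6 − (7.5601)² = 18.0074; k = (34.7204·6 − 7.5601·22.4546)/18.0074 = 2.14157, ln C = (12.5270·22.4546 − 7.5601·34.7204)/18.0074 = 1.04403, so C = exp(1.04403) = 2.84064.

k = 2.14, C = 2.84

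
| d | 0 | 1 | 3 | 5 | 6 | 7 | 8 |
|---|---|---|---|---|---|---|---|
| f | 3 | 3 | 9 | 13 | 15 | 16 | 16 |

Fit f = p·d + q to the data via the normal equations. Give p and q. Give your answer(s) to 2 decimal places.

p = 1.87, q = 2.71

Forming XᵀX = [[184, 30]; [30, 7]] and Xᵀf = [425, 75]ᵀ gives XᵀX·[p, q]ᵀ = Xᵀf.
Determinant 184·7 − 30² = 388.
p = (425·7 − 30·75)/388 = 725/388; q = (184·75 − 30·425)/388 = 525/194.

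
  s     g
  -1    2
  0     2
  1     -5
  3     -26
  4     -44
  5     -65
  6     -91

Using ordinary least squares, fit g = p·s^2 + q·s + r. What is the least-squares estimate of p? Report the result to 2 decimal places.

Normal-equation sums: Σs^2·s^2 = 2260, Σs^2·s = 432, Σs^2 = 88, Σs·s = 88, Σs = 18, Σ1 = 7.
Moment sums: Σs^2·g = -5842, Σs·g = -1132, Σg = -227.
So AᵀA·[p, q, r]ᵀ = Aᵀg: [[2260, 432, 88]; [432, 88, 18]; [88, 18, 7]]·[p, q, r]ᵀ = [-5842, -1132, -227]ᵀ.
Inverting the 3×3 Gram matrix, [p, q, r]ᵀ = [-1483/726, -743/242, 416/363]ᵀ.

p = -2.04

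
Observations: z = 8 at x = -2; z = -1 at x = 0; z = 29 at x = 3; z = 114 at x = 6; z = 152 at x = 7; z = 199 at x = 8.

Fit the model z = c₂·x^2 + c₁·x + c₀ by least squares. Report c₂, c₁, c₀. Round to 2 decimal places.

c₂ = 2.96, c₁ = 1.29, c₀ = -1.20

AᵀA·[c₂, c₁, c₀]ᵀ = Aᵀz reads: 7890·c₂ + 1090·c₁ + 162·c₀ = 24581;  1090·c₂ + 162·c₁ + 22·c₀ = 3411;  162·c₂ + 22·c₁ + 6·c₀ = 501.
(Σx^2·x^2 = 7890, Σx^2·x = 1090, Σx^2 = 162, Σx·x = 162, Σx = 22, Σ1 = 6, Σx^2·z = 24581, Σx·z = 3411, Σz = 501.)
Row-reducing yields c₂ = 44383/14982, c₁ = 6425/4994, c₀ = -18019/14982.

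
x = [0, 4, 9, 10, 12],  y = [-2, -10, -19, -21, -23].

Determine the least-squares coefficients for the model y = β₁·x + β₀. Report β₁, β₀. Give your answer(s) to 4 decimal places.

β₁ = -1.7917, β₀ = -2.4583

The normal system MᵀM·[β₁, β₀]ᵀ = Mᵀy is [[341, 35]; [35, 5]]·[β₁, β₀]ᵀ = [-697, -75]ᵀ.
Determinant 341·5 − 35² = 480.
β₁ = ((-697)·5 − 35·(-75))/480 = -43/24; β₀ = (341·(-75) − 35·(-697))/480 = -59/24.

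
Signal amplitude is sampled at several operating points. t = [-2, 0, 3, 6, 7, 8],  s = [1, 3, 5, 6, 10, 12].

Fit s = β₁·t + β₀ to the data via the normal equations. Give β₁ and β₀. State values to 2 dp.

Compute the Gram sums: Σt·t = 162, Σt = 22, Σ1 = 6.
For Aᵀs: Σt·s = 215, Σs = 37.
Determinant 162·6 − 22² = 488.
β₁ = (215·6 − 22·37)/488 = 119/122; β₀ = (162·37 − 22·215)/488 = 158/61.

β₁ = 0.98, β₀ = 2.59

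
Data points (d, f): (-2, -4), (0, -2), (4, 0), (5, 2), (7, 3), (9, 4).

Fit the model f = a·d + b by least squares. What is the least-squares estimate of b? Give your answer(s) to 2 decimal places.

b = -2.30

The normal system MᵀM·[a, b]ᵀ = Mᵀf is [[175, 23]; [23, 6]]·[a, b]ᵀ = [75, 3]ᵀ.
Determinant 175·6 − 23² = 521.
a = (75·6 − 23·3)/521 = 381/521; b = (175·3 − 23·75)/521 = -1200/521.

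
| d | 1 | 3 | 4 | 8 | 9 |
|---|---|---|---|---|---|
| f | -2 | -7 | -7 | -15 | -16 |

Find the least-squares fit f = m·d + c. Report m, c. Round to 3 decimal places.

The normal system XᵀX·[m, c]ᵀ = Xᵀf is [[171, 25]; [25, 5]]·[m, c]ᵀ = [-315, -47]ᵀ.
Eliminating c: 5·(row 1) − 25·(row 2) gives 230·m = 5·(-315) − 25·(-47) = -400, so m = -40/23.
Then c = ((-47) − 25·(-40/23))/5 = -81/115.

m = -1.739, c = -0.704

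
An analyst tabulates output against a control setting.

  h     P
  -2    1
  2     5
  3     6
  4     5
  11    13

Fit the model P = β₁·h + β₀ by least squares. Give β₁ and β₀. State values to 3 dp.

Compute the Gram sums: Σh·h = 154, Σh = 18, Σ1 = 5.
For MᵀP: Σh·P = 189, ΣP = 30.
Normal equations: [[154, 18]; [18, 5]]·[β₁, β₀]ᵀ = [189, 30]ᵀ.
det = 154·5 − 18² = 446.
β₁ = (189·5 − 18·30)/446 = 405/446; β₀ = (154·30 − 18·189)/446 = 609/223.

β₁ = 0.908, β₀ = 2.731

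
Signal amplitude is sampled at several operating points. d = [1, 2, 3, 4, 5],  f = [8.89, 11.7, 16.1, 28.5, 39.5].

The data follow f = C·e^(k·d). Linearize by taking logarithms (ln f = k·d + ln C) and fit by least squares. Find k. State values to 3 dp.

k = 0.387

Let Y = ln f. Fitting Y = k·d + ln C by least squares:
AᵀA = [[55.0000, 15.0000]; [15.0000, 5]], rhs = [47.2217, 14.4495]ᵀ  (here Σd = 15.0000, Σ(d)² = 55.0000, Σln f = 14.4495, Σd·ln f = 47.2217).
Solving (det = 50.0000): k = 0.38731, ln C = 1.72799.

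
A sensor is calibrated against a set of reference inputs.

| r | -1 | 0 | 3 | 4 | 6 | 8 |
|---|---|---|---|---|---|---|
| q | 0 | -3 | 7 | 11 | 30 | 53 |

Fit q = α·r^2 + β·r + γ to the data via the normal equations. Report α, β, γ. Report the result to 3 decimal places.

From the data, Σr^2·r^2 = 5730, Σr^2·r = 818, Σr^2 = 126, Σr·r = 126, Σr = 20, Σ1 = 6.
For Xᵀq: Σr^2·q = 4711, Σr·q = 669, Σq = 98.
XᵀX·[α, β, γ]ᵀ = Xᵀq becomes [[5730, 818, 126]; [818, 126, 20]; [126, 20, 6]]·[α, β, γ]ᵀ = [4711, 669, 98]ᵀ.
Row-reducing yields α = 15872/18435, β = -69/12290, γ = -31862/18435.

α = 0.861, β = -0.006, γ = -1.728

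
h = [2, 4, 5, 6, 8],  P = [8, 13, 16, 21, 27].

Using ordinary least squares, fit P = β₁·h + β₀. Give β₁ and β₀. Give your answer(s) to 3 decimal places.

Forming MᵀM = [[145, 25]; [25, 5]] and MᵀP = [490, 85]ᵀ gives MᵀM·[β₁, β₀]ᵀ = MᵀP.
Eliminating β₀: 5·(row 1) − 25·(row 2) gives 100·β₁ = 5·490 − 25·85 = 325, so β₁ = 13/4.
Then β₀ = (85 − 25·(13/4))/5 = 3/4.

β₁ = 3.250, β₀ = 0.750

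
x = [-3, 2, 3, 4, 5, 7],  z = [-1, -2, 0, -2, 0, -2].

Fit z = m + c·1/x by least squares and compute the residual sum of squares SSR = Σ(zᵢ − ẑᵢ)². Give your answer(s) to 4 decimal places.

SSR = 4.7539

Normal-equation sums: Σ1 = 6, Σ1/x = 153/140, Σ1/x·1/x = 104981/176400.
And Σz = -7, Σ1/x·z = -61/42.
Δ = 6·(104981/176400) − (153/140)² = 27947/11760.
m = ((-7)·(104981/176400) − (153/140)·(-61/42))/(27947/11760) = -454877/419205; c = (6·(-61/42) − (153/140)·(-7))/(27947/11760) = -12516/27947.
Residuals: -26908/419205, -289663/419205, 517457/419205, -336598/419205, 98485/83841, -356713/419205; SSR = 1992856/419205.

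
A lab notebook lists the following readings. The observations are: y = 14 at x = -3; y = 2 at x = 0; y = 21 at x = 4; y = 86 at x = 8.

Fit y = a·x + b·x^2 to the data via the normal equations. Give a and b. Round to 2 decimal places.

a = -0.42, b = 1.40

Forming AᵀA = [[89, 549]; [549, 4433]] and Aᵀy = [730, 5966]ᵀ gives AᵀA·[a, b]ᵀ = Aᵀy.
det = 89·4433 − 549² = 93136.
a = (730·4433 − 549·5966)/93136 = -9811/23284; b = (89·5966 − 549·730)/93136 = 32551/23284.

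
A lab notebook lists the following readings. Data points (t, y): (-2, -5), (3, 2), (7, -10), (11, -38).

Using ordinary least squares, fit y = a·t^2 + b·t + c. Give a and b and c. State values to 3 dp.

MᵀM·[a, b, c]ᵀ = Mᵀy reads: 17139·a + 1693·b + 183·c = -5090;  1693·a + 183·b + 19·c = -472;  183·a + 19·b + 4·c = -51.
(Σt^2·t^2 = 17139, Σt^2·t = 1693, Σt^2 = 183, Σt·t = 183, Σt = 19, Σ1 = 4, Σt^2·y = -5090, Σt·y = -472, Σy = -51.)
Solving the 3×3 system (Gaussian elimination) gives a = -8304/16819, b = 32089/16819, c = 13043/16819.

a = -0.494, b = 1.908, c = 0.775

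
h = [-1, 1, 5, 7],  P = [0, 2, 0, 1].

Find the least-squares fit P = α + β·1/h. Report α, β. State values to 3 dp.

α = 0.670, β = 0.928

Setting ∂/∂α … = 0 gives: 4·α + (12/35)·β = 3;  (12/35)·α + (2524/1225)·β = 15/7.
(Σ1 = 4, Σ1/h = 12/35, Σ1/h·1/h = 2524/1225, ΣP = 3, Σ1/h·P = 15/7.)
det = 4·(2524/1225) − (12/35)² = 9952/1225.
α = (3·(2524/1225) − (12/35)·(15/7))/(9952/1225) = 417/622; β = (4·(15/7) − (12/35)·3)/(9952/1225) = 1155/1244.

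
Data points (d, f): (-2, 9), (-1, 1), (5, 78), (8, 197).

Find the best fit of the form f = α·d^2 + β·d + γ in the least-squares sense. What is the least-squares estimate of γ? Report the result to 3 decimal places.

Normal-equation sums: Σd^2·d^2 = 4738, Σd^2·d = 628, Σd^2 = 94, Σd·d = 94, Σd = 10, Σ1 = 4.
For Xᵀf: Σd^2·f = 14595, Σd·f = 1947, Σf = 285.
XᵀX·[α, β, γ]ᵀ = Xᵀf becomes [[4738, 628, 94]; [628, 94, 10]; [94, 10, 4]]·[α, β, γ]ᵀ = [14595, 1947, 285]ᵀ.
Inverting the 3×3 Gram matrix, [α, β, γ]ᵀ = [6641/2228, 2037/2228, -2411/2228]ᵀ.

γ = -1.082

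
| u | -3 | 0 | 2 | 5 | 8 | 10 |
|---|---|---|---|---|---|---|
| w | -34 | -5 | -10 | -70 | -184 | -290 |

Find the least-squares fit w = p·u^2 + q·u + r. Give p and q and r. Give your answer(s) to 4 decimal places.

Normal-equation sums: Σu^2·u^2 = 14818, Σu^2·u = 1618, Σu^2 = 202, Σu·u = 202, Σu = 22, Σ1 = 6.
Right-hand side: Σu^2·w = -42872, Σu·w = -4640, Σw = -593.
Normal equations: [[14818, 1618, 202]; [1618, 202, 22]; [202, 22, 6]]·[p, q, r]ᵀ = [-42872, -4640, -593]ᵀ.
Row-reducing yields p = -22009/7252, q = 11771/7252, r = -9465/3626.

p = -3.0349, q = 1.6231, r = -2.6103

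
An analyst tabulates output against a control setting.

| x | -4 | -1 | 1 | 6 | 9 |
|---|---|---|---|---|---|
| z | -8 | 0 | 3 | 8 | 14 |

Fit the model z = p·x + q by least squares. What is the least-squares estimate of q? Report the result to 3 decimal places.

The normal equations are: 135·p + 11·q = 209;  11·p + 5·q = 17.
(Σx·x = 135, Σx = 11, Σ1 = 5, Σx·z = 209, Σz = 17.)
det = 135·5 − 11² = 554.
p = (209·5 − 11·17)/554 = 429/277; q = (135·17 − 11·209)/554 = -2/277.

q = -0.007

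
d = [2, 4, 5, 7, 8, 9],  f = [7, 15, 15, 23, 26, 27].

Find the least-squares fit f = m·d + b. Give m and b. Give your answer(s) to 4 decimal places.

Sums needed: Σd·d = 239, Σd = 35, Σ1 = 6.
And Σd·f = 761, Σf = 113.
AᵀA·[m, b]ᵀ = Aᵀf becomes [[239, 35]; [35, 6]]·[m, b]ᵀ = [761, 113]ᵀ.
det = 239·6 − 35² = 209.
m = (761·6 − 35·113)/209 = 611/209; b = (239·113 − 35·761)/209 = 372/209.

m = 2.9234, b = 1.7799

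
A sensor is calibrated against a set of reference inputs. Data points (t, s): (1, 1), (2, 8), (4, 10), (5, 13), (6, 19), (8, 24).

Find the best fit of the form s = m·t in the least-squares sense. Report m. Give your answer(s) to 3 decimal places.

m = 2.932

The normal equations are: 146·m = 428.
Hence m = 428 / 146 ≈ 2.93151.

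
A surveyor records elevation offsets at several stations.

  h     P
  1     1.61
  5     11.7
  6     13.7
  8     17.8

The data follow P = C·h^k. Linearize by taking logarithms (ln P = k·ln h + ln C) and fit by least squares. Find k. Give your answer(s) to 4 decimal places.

k = 1.1783

With ln Pᵢ as the transformed response and ln hᵢ as the regressor:
Σln h = 5.4806, Σ(ln h)² = 10.1248, Σln P = 8.4324, Σln h·ln P = 14.6354.
Equations: 10.1248·k + 5.4806·ln C = 14.6354;  5.4806·k + 4·ln C = 8.4324.
Δ = 10.1248·4 − (5.4806)² = 10.4617; k = (14.6354·4 − 5.4806·8.4324)/10.4617 = 1.17827, ln C = (10.1248·8.4324 − 5.4806·14.6354)/10.4617 = 0.49369.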